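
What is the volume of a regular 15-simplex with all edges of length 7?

V = (7^15 / 15!) · √((15+1) / 2^15) ≈ 0.0802243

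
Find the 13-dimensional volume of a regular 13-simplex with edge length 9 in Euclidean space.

V_13 = √(14) · 9^13 / (13! · 2^(13/2)) ≈ 16.8749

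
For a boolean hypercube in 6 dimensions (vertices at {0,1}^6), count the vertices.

The 6-cube has 2^6 = 64 vertices.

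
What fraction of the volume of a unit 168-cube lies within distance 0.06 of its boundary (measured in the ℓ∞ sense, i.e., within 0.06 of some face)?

Shell fraction = 1 - (1-0.12)^168 ≈ 1 - 4.711e-10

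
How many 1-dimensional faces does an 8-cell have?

f_1(4-cube) = (4 choose 1) · 2^3 = 32.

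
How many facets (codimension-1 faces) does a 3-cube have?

f_2(3-cube) = (3 choose 2) · 2^1 = 6.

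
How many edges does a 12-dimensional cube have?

The 12-cube has n·2^(n-1) = 12·2^11 = 12·2048 = 24576 edges.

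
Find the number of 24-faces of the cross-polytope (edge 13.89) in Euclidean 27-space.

An n-cross-polytope has 2^(k+1)·C(n,k+1) k-faces. Here 2^25·C(27,25) = 33554432·351 = 11777605632.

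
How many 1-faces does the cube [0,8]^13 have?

Number of 1-faces = C(13,1)·2^(13-1) = 13·4096 = 53248.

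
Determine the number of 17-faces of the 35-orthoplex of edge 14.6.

f_17(35-orthoplex) = 2^18 · (35 choose 18) = 1189496134041600.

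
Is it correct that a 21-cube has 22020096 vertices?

False. The 21-cube has 2^21 = 2097152 vertices.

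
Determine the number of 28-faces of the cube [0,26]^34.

Choose 28 of 34 axes to span the face (C(34,28) = 1344904 ways), then fix each of the remaining 6 coordinates at one of its two extreme values (2^6 = 64 ways): 1344904·64 = 86073856.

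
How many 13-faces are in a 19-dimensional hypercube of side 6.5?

An n-cube has C(n,k)·2^(n-k) k-faces. Here C(19,13)·2^6 = 27132·64 = 1736448.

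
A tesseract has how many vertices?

The 4-cube has 2^4 = 16 vertices.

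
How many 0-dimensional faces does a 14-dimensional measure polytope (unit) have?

f_0(14-cube) = (14 choose 0) · 2^14 = 16384.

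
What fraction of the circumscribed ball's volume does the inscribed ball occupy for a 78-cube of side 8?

The radii are 8/2 and 8√78/2, so the volume ratio is (1/√78)^78 = 78^{-78/2} ≈ 1.61551e-74.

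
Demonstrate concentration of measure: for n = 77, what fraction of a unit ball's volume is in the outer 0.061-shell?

1 - (1-0.061)^77 ≈ 0.992143 ≈ 99.21%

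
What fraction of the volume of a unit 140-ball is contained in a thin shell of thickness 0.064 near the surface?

V(inner)/V(outer) = ((1-0.064)/1)^140 ≈ 9.52e-05, so the shell fraction is 0.999905.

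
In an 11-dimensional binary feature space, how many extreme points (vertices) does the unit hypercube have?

Each vertex is a binary string of length 11, so there are 2^11 = 2048.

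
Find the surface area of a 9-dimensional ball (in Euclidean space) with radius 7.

S_9(7) = 2·π^(9/2)·(7)^8 / Γ(9/2) = 26353376·π^4/15 ≈ 1.71137e+08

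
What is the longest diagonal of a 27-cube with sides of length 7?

||(7,7,...,7)|| = √(27)·7 ≈ 36.3731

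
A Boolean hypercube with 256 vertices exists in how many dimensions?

The n-cube has 2^n vertices, and 256 = 2^8, so n = 8.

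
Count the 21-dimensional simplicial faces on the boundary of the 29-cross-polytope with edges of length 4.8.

f_21(29-orthoplex) = 2^22 · (29 choose 22) = 6546385797120.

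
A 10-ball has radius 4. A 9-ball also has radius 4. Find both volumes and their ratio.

V_10(4) ≈ 2.67404e+06. V_9(4) ≈ 864684. Ratio V_10/V_9 ≈ 3.093.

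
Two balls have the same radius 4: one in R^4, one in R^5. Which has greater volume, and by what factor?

V_4(4) ≈ 1263.31, V_5(4) ≈ 5390.12. The 5-ball is larger by a factor of 4.267.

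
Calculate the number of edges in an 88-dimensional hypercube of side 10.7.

The 88-cube has n·2^(n-1) = 88·2^87 = 88·154742504910672534362390528 = 13617340432139183023890366464 edges.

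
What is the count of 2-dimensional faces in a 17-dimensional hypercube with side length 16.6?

An n-cube has C(n,k)·2^(n-k) k-faces. Here C(17,2)·2^15 = 136·32768 = 4456448.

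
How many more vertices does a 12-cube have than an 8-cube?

The 12-cube has 2^12 = 4096 vertices. The 8-cube has 2^8 = 256 vertices. Difference: 4096 - 256 = 3840.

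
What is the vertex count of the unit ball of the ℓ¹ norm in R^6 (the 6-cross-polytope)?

The 6-dimensional cross-polytope has 2n = 2·6 = 12 vertices.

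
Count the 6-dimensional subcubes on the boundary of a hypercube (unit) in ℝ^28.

f_6(28-cube) = (28 choose 6) · 2^22 = 1580162088960.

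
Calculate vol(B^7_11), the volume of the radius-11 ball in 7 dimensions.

V_7(11) = π^(7/2) · (11)^7 / Γ(7/2 + 1) = 311794736·π^3/105 ≈ 9.20723e+07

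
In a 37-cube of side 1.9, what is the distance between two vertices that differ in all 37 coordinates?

Diagonal = √37 · 1.9 ≈ 11.5572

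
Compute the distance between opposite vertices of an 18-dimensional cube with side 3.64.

d = √(3.64² + 3.64² + ... + 3.64²) [18 terms] = √(18·3.64²) = 3.64√18 ≈ 15.4432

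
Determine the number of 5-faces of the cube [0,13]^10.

f_5(10-cube) = (10 choose 5) · 2^5 = 8064.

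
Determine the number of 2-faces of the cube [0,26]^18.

Choose 2 of 18 axes to span the face (C(18,2) = 153 ways), then fix each of the remaining 16 coordinates at one of its two extreme values (2^16 = 65536 ways): 153·65536 = 10027008.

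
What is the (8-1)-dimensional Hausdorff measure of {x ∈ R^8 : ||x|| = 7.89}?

The surface area of an n-ball is 2π^(n/2) r^(n-1) / Γ(n/2). For n=8, r=7.89: 6.18041e+07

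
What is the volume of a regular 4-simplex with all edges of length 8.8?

V = (8.8^4 / 4!) · √((4+1) / 2^4) ≈ 139.683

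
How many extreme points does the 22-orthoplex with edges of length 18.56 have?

The vertices are ±e_1, ..., ±e_22, so there are 2·22 = 44.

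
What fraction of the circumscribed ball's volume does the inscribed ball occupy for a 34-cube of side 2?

V_in/V_out = n^(-n/2) = 34^(-34/2) ≈ 9.22271e-27.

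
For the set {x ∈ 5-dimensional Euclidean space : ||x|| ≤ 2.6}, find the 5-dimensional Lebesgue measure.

The n-ball volume is π^(n/2)·r^n/Γ(n/2+1). With n=5, r=2.6: V ≈ 625.411.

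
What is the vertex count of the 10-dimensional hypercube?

The 10-cube has 2^10 = 1024 vertices.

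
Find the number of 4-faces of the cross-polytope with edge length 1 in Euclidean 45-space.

Each 4-face is the convex hull of 5 vertices, one chosen as ±e_i from each of 5 distinct axes: 2^5·C(45,5) = 39096288.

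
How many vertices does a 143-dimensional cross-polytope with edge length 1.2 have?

Number of vertices = 2n = 286.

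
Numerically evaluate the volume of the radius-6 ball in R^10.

V = 2519424·π^5/5 ≈ 1.54199e+08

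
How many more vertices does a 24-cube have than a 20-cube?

The 24-cube has 2^24 = 16777216 vertices. The 20-cube has 2^20 = 1048576 vertices. Difference: 16777216 - 1048576 = 15728640.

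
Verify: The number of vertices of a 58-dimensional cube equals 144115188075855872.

False. The 58-cube has 2^58 = 288230376151711744 vertices.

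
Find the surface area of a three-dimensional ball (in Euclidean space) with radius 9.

The surface area of an n-ball is 2π^(n/2) r^(n-1) / Γ(n/2). For n=3, r=9: 4πr² = 4π·(9)² ≈ 1017.88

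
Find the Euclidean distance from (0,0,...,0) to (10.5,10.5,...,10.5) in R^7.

||(10.5,10.5,...,10.5)|| = √(7)·10.5 ≈ 27.7804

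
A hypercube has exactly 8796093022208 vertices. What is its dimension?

Since 2^n = 8796093022208, we have n = 43.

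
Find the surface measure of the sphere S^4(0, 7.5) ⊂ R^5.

The surface area of an n-ball is 2π^(n/2) r^(n-1) / Γ(n/2). For n=5, r=7.5: 16875·π^2/2 ≈ 83274.8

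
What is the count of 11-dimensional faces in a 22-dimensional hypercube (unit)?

Choose 11 of 22 axes to span the face (C(22,11) = 705432 ways), then fix each of the remaining 11 coordinates at one of its two extreme values (2^11 = 2048 ways): 705432·2048 = 1444724736.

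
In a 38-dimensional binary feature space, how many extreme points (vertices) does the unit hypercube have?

Number of vertices = 2^38 = 274877906944.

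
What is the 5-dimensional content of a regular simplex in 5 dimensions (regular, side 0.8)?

V_5 = √(6) · 0.8^5 / (5! · 2^(5/2)) ≈ 0.00118241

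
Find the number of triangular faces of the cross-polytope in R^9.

An n-cross-polytope has 2^(k+1)·C(n,k+1) k-faces. Here 2^3·C(9,3) = 8·84 = 672.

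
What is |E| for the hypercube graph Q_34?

Each of the 2^34 = 17179869184 vertices has degree 34; total edges = 34·2^34/2 = 292057776128.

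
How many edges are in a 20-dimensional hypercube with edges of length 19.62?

f_1(20-cube) = (20 choose 1) · 2^19 = 10485760.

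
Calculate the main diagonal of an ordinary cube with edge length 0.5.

The space diagonal of an n-cube of side s is s√n. Here 0.5·√3 ≈ 0.866025.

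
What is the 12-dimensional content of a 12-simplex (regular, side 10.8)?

V = (10.8^12 / 12!) · √((12+1) / 2^12) ≈ 296.169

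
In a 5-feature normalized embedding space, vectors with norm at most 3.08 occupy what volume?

The n-ball volume is π^(n/2)·r^n/Γ(n/2+1). With n=5, r=3.08: V ≈ 1458.99.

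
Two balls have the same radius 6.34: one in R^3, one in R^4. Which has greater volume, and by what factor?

V_3(6.34) ≈ 1067.47, V_4(6.34) ≈ 7973.09. The 4-ball is larger by a factor of 7.469.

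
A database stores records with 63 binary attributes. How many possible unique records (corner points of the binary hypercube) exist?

Each vertex is a binary string of length 63, so there are 2^63 = 9223372036854775808.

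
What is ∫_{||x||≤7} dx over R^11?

V_11(7) = π^(11/2) · (7)^11 / Γ(11/2 + 1) = 18078415936·π^5/1485 ≈ 3.72549e+09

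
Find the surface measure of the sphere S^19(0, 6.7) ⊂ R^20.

S = n·V_n(r)/r = 20·V_20(6.7)/6.7 (volume-to-surface relation), giving 2.55969e+15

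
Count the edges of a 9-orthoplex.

Each 1-face is the convex hull of 2 vertices, one chosen as ±e_i from each of 2 distinct axes: 2^2·C(9,2) = 144.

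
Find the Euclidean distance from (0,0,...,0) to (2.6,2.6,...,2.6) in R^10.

||(2.6,2.6,...,2.6)|| = √(10)·2.6 ≈ 8.22192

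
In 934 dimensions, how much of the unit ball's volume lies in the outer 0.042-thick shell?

1 - (1-0.042)^934 ≈ 1 - 3.939e-18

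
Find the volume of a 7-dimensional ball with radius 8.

V = 33554432·π^3/105 ≈ 9.90855e+06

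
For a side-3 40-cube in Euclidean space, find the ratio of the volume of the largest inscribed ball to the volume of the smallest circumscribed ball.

V_in/V_out = n^(-n/2) = 40^(-40/2) ≈ 9.09495e-33.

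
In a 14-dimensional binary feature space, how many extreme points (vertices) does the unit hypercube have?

An n-cube has 2^n vertices; for n = 14 that is 2^14 = 16384.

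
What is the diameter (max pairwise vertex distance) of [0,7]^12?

d = √(7² + 7² + ... + 7²) [12 terms] = √(12·7²) = 7√12 ≈ 24.2487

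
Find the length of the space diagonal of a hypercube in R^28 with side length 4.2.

d = √(4.2² + 4.2² + ... + 4.2²) [28 terms] = √(28·4.2²) = 4.2√28 ≈ 22.2243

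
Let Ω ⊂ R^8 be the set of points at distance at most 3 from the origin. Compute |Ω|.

Volume = π^{8/2}·(3)^8/Γ(5) = 2187·π^4/8 ≈ 26629.2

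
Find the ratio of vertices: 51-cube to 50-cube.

The 51-cube has 2^51 = 2251799813685248 vertices. The 50-cube has 2^50 = 1125899906842624 vertices. Ratio: 2251799813685248/1125899906842624 = 2.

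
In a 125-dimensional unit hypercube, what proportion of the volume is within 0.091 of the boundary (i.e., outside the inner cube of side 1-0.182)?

1 - (1 - 2·0.091)^125 = 1 - 0.818^125 ≈ 1 - 1.242e-11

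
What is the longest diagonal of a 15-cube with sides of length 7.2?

||(7.2,7.2,...,7.2)|| = √(15)·7.2 ≈ 27.8855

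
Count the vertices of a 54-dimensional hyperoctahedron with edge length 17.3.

The vertices are ±e_1, ..., ±e_54, so there are 2·54 = 108.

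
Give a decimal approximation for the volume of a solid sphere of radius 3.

Volume = π^{3/2}·(3)^3/Γ(5/2) = 36·π ≈ 113.097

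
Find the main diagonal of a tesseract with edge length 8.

The space diagonal of an n-cube of side s is s√n. Here 8·√4 = 16.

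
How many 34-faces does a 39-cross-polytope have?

Number of 34-faces = 2^(34+1) · C(39,34+1) = 34359738368 · 82251 = 2826122840506368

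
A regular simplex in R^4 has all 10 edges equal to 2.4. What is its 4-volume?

For a regular n-simplex with edge a, V = (a^n / n!)·√((n+1)/2^n). With a=2.4, n=4: V ≈ 0.772785.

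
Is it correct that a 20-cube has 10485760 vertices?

False. The 20-cube has 2^20 = 1048576 vertices.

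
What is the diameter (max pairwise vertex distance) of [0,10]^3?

||(10,10,...,10)|| = √(3)·10 ≈ 17.3205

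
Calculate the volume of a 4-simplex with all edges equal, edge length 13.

For a regular n-simplex with edge a, V = (a^n / n!)·√((n+1)/2^n). With a=13, n=4: V ≈ 665.254.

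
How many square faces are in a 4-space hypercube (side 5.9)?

Choose 2 of 4 axes to span the face (C(4,2) = 6 ways), then fix each of the remaining 2 coordinates at one of its two extreme values (2^2 = 4 ways): 6·4 = 24.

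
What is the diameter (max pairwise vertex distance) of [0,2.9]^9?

||(2.9,2.9,...,2.9)|| = √(9)·2.9 = 8.7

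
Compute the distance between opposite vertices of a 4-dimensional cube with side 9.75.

Diagonal = √4 · 9.75 = 19.5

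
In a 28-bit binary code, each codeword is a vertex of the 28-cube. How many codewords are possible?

The 28-cube has 2^28 = 268435456 vertices.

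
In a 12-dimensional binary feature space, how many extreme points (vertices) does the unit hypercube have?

Number of vertices = 2^12 = 4096.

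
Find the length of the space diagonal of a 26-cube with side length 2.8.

Diagonal = √26 · 2.8 ≈ 14.2773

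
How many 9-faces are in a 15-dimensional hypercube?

Choose 9 of 15 axes to span the face (C(15,9) = 5005 ways), then fix each of the remaining 6 coordinates at one of its two extreme values (2^6 = 64 ways): 5005·64 = 320320.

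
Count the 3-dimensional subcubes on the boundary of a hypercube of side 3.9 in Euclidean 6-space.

An n-cube has C(n,k)·2^(n-k) k-faces. Here C(6,3)·2^3 = 20·8 = 160.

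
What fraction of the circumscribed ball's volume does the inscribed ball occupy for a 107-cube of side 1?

V_in / V_out = (r_in/r_out)^107 = (1/√107)^107 = 107^(-107/2) ≈ 2.67897e-109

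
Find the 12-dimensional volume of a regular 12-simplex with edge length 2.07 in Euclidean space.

For a regular n-simplex with edge a, V = (a^n / n!)·√((n+1)/2^n). With a=2.07, n=12: V ≈ 7.27946e-07.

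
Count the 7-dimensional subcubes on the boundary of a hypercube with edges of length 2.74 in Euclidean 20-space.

Choose 7 of 20 axes to span the face (C(20,7) = 77520 ways), then fix each of the remaining 13 coordinates at one of its two extreme values (2^13 = 8192 ways): 77520·8192 = 635043840.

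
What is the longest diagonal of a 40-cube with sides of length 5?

Diagonal = √40 · 5 ≈ 31.6228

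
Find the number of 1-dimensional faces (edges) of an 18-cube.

The 18-cube has n·2^(n-1) = 18·2^17 = 18·131072 = 2359296 edges.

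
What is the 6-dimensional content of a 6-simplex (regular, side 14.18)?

V_6 = √(7) · 14.18^6 / (6! · 2^(6/2)) ≈ 3734.08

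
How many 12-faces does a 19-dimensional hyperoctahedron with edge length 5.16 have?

f_12(19-orthoplex) = 2^13 · (19 choose 13) = 222265344.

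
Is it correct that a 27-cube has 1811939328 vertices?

False. The 27-cube has 2^27 = 134217728 vertices.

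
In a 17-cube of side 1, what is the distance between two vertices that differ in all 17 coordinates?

The space diagonal of an n-cube of side s is s√n. Here 1·√17 ≈ 4.12311.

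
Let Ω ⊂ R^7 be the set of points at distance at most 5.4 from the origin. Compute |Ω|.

The n-ball volume is π^(n/2)·r^n/Γ(n/2+1). With n=7, r=5.4: V ≈ 632611.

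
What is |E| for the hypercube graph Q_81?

Each of the 2^81 = 2417851639229258349412352 vertices has degree 81; total edges = 81·2^81/2 = 97922991388784963151200256.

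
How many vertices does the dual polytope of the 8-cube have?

The 8-dimensional cross-polytope has 2n = 2·8 = 16 vertices.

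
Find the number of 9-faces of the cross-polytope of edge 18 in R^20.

f_9(20-orthoplex) = 2^10 · (20 choose 10) = 189190144.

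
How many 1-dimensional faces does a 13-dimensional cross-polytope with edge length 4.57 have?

Each 1-face is the convex hull of 2 vertices, one chosen as ±e_i from each of 2 distinct axes: 2^2·C(13,2) = 312.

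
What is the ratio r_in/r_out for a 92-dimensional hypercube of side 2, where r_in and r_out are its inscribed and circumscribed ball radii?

r_in = 2/2 (half the side); r_out = 2√92/2 (half the diagonal). Ratio = 1/√92 ≈ 0.104257.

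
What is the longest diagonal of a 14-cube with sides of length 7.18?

d = √(7.18² + 7.18² + ... + 7.18²) [14 terms] = √(14·7.18²) = 7.18√14 ≈ 26.8651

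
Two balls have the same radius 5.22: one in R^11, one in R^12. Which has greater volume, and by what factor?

V_11(5.22) ≈ 1.47734e+08, V_12(5.22) ≈ 5.46528e+08. The 12-ball is larger by a factor of 3.699.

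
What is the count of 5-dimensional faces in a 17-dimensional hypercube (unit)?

f_5(17-cube) = (17 choose 5) · 2^12 = 25346048.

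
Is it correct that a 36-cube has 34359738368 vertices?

False. The 36-cube has 2^36 = 68719476736 vertices.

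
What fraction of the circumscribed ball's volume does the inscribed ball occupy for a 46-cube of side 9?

V_in / V_out = (r_in/r_out)^46 = (1/√46)^46 = 46^(-46/2) ≈ 5.70913e-39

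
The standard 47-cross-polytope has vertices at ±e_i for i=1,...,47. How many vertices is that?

An n-cross-polytope has 2n vertices; here n = 47, giving 94.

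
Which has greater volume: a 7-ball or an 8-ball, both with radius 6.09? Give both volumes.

V_7(6.09) ≈ 1.46792e+06. V_8(6.09) ≈ 7.67939e+06. The 8-ball is larger.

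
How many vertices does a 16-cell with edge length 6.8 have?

Each 0-face is the convex hull of 1 vertex, one chosen as ±e_i from each of 1 distinct axis: 2^1·C(4,1) = 8.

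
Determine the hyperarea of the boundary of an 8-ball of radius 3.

The surface area of an n-ball is 2π^(n/2) r^(n-1) / Γ(n/2). For n=8, r=3: 729·π^4 ≈ 71011.2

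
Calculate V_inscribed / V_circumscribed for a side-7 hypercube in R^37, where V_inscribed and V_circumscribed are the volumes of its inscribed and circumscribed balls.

V_in/V_out = n^(-n/2) = 37^(-37/2) ≈ 9.73348e-30.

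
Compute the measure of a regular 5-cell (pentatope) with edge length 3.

V_4 = √(5) · 3^4 / (4! · 2^(4/2)) ≈ 1.88668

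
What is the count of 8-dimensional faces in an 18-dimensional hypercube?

Number of 8-faces = C(18,8) · 2^(18-8) = 43758 · 1024 = 44808192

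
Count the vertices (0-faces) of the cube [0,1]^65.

Each vertex is a binary string of length 65, so there are 2^65 = 36893488147419103232.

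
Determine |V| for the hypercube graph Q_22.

Number of vertices = 2^22 = 4194304.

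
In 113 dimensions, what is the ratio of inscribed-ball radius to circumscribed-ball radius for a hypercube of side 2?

Ratio = (s/2)/(s√113/2) = 113^(-1/2) ≈ 0.0940721.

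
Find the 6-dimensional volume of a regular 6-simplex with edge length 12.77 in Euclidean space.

V_6 = √(7) · 12.77^6 / (6! · 2^(6/2)) ≈ 1991.92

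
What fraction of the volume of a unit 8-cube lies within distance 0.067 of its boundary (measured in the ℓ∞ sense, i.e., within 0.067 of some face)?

1 - (1 - 2·0.067)^8 = 1 - 0.866^8 ≈ 0.683668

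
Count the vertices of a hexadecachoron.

Number of vertices = 2n = 8.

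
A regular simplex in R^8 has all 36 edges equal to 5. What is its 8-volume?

V = (5^8 / 8!) · √((8+1) / 2^8) ≈ 1.81652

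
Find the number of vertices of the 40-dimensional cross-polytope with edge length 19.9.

Number of vertices = 2n = 80.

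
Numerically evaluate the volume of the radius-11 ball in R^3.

V = 5324·π/3 ≈ 5575.28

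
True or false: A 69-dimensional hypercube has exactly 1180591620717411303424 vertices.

False. The 69-cube has 2^69 = 590295810358705651712 vertices.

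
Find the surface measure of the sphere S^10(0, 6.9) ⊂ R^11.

S = n·V_n(r)/r = 11·V_11(6.9)/6.9 (volume-to-surface relation), giving 5.06977e+09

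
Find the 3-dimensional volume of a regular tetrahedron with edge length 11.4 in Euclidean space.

Volume = (√2/12) · 11.4³ = 174.602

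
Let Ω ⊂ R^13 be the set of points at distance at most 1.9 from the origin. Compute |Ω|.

The n-ball volume is π^(n/2)·r^n/Γ(n/2+1). With n=13, r=1.9: V ≈ 3829.47.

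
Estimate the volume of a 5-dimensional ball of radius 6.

The n-ball volume is π^(n/2)·r^n/Γ(n/2+1). With n=5, r=6: V = 20736·π^2/5 ≈ 40931.2.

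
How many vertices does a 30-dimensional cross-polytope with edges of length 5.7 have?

The 30-dimensional cross-polytope has 2n = 2·30 = 60 vertices.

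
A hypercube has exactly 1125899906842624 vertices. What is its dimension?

n = log_2(1125899906842624) = 50.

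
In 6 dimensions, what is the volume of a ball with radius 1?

V_6(1) = π^(6/2) · (1)^6 / Γ(6/2 + 1) = π^3/6 ≈ 5.16771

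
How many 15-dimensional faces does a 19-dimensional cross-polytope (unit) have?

f_15(19-orthoplex) = 2^16 · (19 choose 16) = 63504384.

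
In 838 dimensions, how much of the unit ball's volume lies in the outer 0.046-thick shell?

1 - (1-0.046)^838 ≈ 1 - 7.27e-18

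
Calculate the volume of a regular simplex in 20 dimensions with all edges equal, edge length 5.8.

V = (5.8^20 / 20!) · √((20+1) / 2^20) ≈ 3.41385e-06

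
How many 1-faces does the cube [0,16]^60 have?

Each of the 2^60 = 1152921504606846976 vertices has degree 60; total edges = 60·2^60/2 = 34587645138205409280.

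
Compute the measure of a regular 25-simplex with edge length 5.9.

For a regular n-simplex with edge a, V = (a^n / n!)·√((n+1)/2^n). With a=5.9, n=25: V ≈ 1.0599e-09.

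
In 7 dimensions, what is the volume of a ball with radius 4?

Volume = π^{7/2}·(4)^7/Γ(9/2) = 262144·π^3/105 ≈ 77410.6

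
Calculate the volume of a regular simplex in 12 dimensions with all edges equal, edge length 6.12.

V_12 = √(13) · 6.12^12 / (12! · 2^(12/2)) ≈ 0.324692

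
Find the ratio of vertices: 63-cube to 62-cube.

The 63-cube has 2^63 = 9223372036854775808 vertices. The 62-cube has 2^62 = 4611686018427387904 vertices. Ratio: 9223372036854775808/4611686018427387904 = 2.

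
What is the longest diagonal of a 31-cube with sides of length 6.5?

Diagonal = √31 · 6.5 ≈ 36.1905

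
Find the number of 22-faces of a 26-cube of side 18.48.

Choose 22 of 26 axes to span the face (C(26,22) = 14950 ways), then fix each of the remaining 4 coordinates at one of its two extreme values (2^4 = 16 ways): 14950·16 = 239200.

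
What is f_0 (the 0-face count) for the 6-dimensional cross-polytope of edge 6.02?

Number of 0-faces = 2^(0+1) · C(6,0+1) = 2 · 6 = 12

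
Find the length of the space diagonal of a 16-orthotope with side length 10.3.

d = √(10.3² + 10.3² + ... + 10.3²) [16 terms] = √(16·10.3²) = 10.3√16 = 41.2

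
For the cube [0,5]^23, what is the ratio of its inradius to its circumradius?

For an n-cube of any side s, the inradius is s/2 and the circumradius is s√n/2, so the ratio is 1/√23 ≈ 0.208514.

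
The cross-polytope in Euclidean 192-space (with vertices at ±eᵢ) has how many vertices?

The vertices are ±e_1, ..., ±e_192, so there are 2·192 = 384.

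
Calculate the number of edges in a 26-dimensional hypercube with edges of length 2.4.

Number of 1-faces = C(26,1)·2^(26-1) = 26·33554432 = 872415232.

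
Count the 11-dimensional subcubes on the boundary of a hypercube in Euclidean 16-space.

f_11(16-cube) = (16 choose 11) · 2^5 = 139776.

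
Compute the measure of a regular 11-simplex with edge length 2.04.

V = (2.04^11 / 11!) · √((11+1) / 2^11) ≈ 4.88317e-06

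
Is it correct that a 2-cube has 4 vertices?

True. The 2-cube has 2^2 = 4 vertices.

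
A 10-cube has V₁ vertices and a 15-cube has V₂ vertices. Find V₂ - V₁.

V₁ = 2^10 = 1024. V₂ = 2^15 = 32768. V₂ - V₁ = 31744.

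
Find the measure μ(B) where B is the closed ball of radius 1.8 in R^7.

Volume = π^{7/2}·(1.8)^7/Γ(9/2) ≈ 289.26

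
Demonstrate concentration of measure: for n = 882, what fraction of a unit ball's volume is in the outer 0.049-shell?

1 - (1-0.049)^882 ≈ 1 - 5.691e-20 ≈ 100.000000%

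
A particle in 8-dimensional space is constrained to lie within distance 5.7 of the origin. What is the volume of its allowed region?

The n-ball volume is π^(n/2)·r^n/Γ(n/2+1). With n=8, r=5.7: V ≈ 4.52259e+06.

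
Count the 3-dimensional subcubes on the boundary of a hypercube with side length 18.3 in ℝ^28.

f_3(28-cube) = (28 choose 3) · 2^25 = 109924319232.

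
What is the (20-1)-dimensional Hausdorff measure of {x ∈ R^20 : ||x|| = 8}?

S_20(8) = 2·π^(20/2)·(8)^19 / Γ(20/2) = 2251799813685248·π^10/2835 ≈ 7.43833e+16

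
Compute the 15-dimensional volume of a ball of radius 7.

V_15(7) = π^(15/2) · (7)^15 / Γ(15/2 + 1) = 173625106649344·π^7/289575 ≈ 1.81093e+12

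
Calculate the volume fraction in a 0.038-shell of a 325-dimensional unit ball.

Shell fraction = 1 - (1-0.038)^325 ≈ 0.9999965967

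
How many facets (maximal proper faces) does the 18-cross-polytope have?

An n-cross-polytope has 2^(k+1)·C(n,k+1) k-faces. Here 2^18·C(18,18) = 262144·1 = 262144.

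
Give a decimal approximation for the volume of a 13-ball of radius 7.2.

V_13(7.2) = π^(13/2) · (7.2)^13 / Γ(13/2 + 1) ≈ 1.27252e+11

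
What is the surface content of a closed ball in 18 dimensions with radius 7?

S_18(7) = 2·π^(18/2)·(7)^17 / Γ(18/2) = 33232930569601·π^9/2880 ≈ 3.43974e+14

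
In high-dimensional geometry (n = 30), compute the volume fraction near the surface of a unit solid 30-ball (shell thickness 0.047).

1 - (1-0.047)^30 ≈ 0.764068 ≈ 76.41%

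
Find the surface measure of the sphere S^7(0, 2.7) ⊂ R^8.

|∂B_8(2.7)| ≈ 33964.4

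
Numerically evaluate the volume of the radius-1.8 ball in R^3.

V_3(1.8) = π^(3/2) · (1.8)^3 / Γ(3/2 + 1) ≈ 24.429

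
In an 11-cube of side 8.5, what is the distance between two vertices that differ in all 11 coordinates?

The space diagonal of an n-cube of side s is s√n. Here 8.5·√11 ≈ 28.1913.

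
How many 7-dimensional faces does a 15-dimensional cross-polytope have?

An n-cross-polytope has 2^(k+1)·C(n,k+1) k-faces. Here 2^8·C(15,8) = 256·6435 = 1647360.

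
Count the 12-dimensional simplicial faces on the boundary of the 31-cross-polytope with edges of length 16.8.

An n-cross-polytope has 2^(k+1)·C(n,k+1) k-faces. Here 2^13·C(31,13) = 8192·206253075 = 1689625190400.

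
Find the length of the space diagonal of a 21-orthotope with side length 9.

The space diagonal of an n-cube of side s is s√n. Here 9·√21 ≈ 41.2432.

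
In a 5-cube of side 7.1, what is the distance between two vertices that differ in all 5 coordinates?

||(7.1,7.1,...,7.1)|| = √(5)·7.1 ≈ 15.8761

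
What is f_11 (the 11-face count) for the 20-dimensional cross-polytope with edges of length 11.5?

Each 11-face is the convex hull of 12 vertices, one chosen as ±e_i from each of 12 distinct axes: 2^12·C(20,12) = 515973120.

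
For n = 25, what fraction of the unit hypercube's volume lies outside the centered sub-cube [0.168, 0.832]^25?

The inner cube has side 1-2·0.168 = 0.664 and volume (0.664)^25 ≈ 3.583e-05, so the shell holds 0.999964 of the volume.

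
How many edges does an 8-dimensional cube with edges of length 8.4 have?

The 8-cube has n·2^(n-1) = 8·2^7 = 8·128 = 1024 edges.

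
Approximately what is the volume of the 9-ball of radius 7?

V_9(7) = π^(9/2) · (7)^9 / Γ(9/2 + 1) = 184473632·π^4/135 ≈ 1.33107e+08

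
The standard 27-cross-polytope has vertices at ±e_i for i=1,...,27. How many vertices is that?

The vertices are ±e_1, ..., ±e_27, so there are 2·27 = 54.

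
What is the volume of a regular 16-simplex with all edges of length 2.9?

Volume = 2.9^16 · √(17/2^16) / 16! ≈ 1.92634e-08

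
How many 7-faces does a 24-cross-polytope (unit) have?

Number of 7-faces = 2^(7+1) · C(24,7+1) = 256 · 735471 = 188280576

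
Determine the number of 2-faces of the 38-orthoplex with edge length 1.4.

An n-cross-polytope has 2^(k+1)·C(n,k+1) k-faces. Here 2^3·C(38,3) = 8·8436 = 67488.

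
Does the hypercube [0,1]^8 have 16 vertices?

False. The 8-cube has 2^8 = 256 vertices.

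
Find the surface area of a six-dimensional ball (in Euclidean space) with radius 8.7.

S_6(8.7) = 2·π^(6/2)·(8.7)^5 / Γ(6/2) ≈ 1.54542e+06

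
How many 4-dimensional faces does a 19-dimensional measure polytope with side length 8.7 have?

f_4(19-cube) = (19 choose 4) · 2^15 = 127008768.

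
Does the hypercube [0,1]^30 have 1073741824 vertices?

True. The 30-cube has 2^30 = 1073741824 vertices.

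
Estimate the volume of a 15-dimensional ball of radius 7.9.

Volume = π^{15/2}·(7.9)^15/Γ(17/2) ≈ 1.11131e+13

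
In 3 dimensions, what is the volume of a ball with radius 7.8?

Volume = π^{3/2}·(7.8)^3/Γ(5/2) ≈ 1987.8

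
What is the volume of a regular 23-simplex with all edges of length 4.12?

V = (4.12^23 / 23!) · √((23+1) / 2^23) ≈ 9.08662e-12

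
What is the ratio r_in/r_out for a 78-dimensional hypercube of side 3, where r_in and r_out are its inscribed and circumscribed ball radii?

r_in = 3/2 (half the side); r_out = 3√78/2 (half the diagonal). Ratio = 1/√78 ≈ 0.113228.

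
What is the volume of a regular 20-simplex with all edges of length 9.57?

V = (9.57^20 / 20!) · √((20+1) / 2^20) ≈ 0.0763702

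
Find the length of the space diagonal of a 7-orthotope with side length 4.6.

||(4.6,4.6,...,4.6)|| = √(7)·4.6 ≈ 12.1705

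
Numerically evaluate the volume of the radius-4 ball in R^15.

V = 274877906944·π^7/2027025 ≈ 4.09572e+08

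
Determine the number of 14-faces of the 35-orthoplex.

f_14(35-orthoplex) = 2^15 · (35 choose 15) = 106428601466880.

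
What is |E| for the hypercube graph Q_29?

The 29-cube has n·2^(n-1) = 29·2^28 = 29·268435456 = 7784628224 edges.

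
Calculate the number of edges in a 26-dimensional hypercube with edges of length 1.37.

The 26-cube has n·2^(n-1) = 26·2^25 = 26·33554432 = 872415232 edges.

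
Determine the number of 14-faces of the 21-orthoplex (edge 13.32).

Number of 14-faces = 2^(14+1) · C(21,14+1) = 32768 · 54264 = 1778122752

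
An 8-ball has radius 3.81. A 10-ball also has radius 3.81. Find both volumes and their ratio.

V_8(3.81) ≈ 180214. V_10(3.81) ≈ 1.64368e+06. Ratio V_8/V_10 ≈ 0.1096.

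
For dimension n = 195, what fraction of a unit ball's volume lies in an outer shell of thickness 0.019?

1 - (1-0.019)^195 ≈ 0.976261 ≈ 97.63%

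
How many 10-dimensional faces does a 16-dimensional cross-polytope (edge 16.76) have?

An n-cross-polytope has 2^(k+1)·C(n,k+1) k-faces. Here 2^11·C(16,11) = 2048·4368 = 8945664.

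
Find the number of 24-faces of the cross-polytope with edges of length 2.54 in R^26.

An n-cross-polytope has 2^(k+1)·C(n,k+1) k-faces. Here 2^25·C(26,25) = 33554432·26 = 872415232.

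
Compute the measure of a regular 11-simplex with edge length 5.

V = (5^11 / 11!) · √((11+1) / 2^11) ≈ 0.0936354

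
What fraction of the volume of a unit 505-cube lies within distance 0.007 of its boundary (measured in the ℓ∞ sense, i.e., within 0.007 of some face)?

Shell fraction = 1 - (1-0.014)^505 ≈ 0.999191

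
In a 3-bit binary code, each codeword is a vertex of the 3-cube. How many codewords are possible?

Number of vertices = 2^3 = 8.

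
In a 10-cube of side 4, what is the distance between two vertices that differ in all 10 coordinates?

||(4,4,...,4)|| = √(10)·4 ≈ 12.6491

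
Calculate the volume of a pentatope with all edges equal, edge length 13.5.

V = (13.5^4 / 4!) · √((4+1) / 2^4) ≈ 773.658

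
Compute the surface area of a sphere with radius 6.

|∂B_3(6)| = 4πr² = 4π·(6)² ≈ 452.389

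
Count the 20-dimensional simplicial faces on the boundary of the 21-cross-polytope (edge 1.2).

Each 20-face is the convex hull of 21 vertices, one chosen as ±e_i from each of 21 distinct axes: 2^21·C(21,21) = 2097152.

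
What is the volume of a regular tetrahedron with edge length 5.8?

Volume = (√2/12) · 5.8³ = 22.9942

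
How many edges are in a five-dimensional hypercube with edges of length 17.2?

f_1(5-cube) = (5 choose 1) · 2^4 = 80.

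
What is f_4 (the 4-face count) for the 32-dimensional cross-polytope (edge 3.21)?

Number of 4-faces = 2^(4+1) · C(32,4+1) = 32 · 201376 = 6444032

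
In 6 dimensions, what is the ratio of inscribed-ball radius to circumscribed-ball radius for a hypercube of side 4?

r_in / r_out = (4/2) / (4√6/2) = 1/√6 ≈ 0.408248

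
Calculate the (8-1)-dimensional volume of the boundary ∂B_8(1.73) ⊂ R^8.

S = n·V_n(r)/r = 8·V_8(1.73)/1.73 (volume-to-surface relation), giving 1505.92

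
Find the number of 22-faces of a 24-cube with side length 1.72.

An n-cube has C(n,k)·2^(n-k) k-faces. Here C(24,22)·2^2 = 276·4 = 1104.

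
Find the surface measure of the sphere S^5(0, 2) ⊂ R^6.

S = n·V_n(r)/r = 6·V_6(2)/2 (volume-to-surface relation), giving 32·π^3 ≈ 992.201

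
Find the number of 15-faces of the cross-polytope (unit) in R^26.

Each 15-face is the convex hull of 16 vertices, one chosen as ±e_i from each of 16 distinct axes: 2^16·C(26,16) = 348109864960.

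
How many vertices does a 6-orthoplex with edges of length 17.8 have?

Number of 0-faces = 2^(0+1) · C(6,0+1) = 2 · 6 = 12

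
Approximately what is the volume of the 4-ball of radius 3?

V = 81·π^2/2 ≈ 399.719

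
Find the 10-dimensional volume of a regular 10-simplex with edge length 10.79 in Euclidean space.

Volume = 10.79^10 · √(11/2^10) / 10! ≈ 610.939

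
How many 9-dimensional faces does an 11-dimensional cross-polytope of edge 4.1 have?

Number of 9-faces = 2^(9+1) · C(11,9+1) = 1024 · 11 = 11264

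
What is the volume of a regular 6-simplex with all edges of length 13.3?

For a regular n-simplex with edge a, V = (a^n / n!)·√((n+1)/2^n). With a=13.3, n=6: V ≈ 2542.36.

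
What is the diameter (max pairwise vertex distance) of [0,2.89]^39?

Diagonal = √39 · 2.89 ≈ 18.048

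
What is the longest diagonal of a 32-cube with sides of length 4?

||(4,4,...,4)|| = √(32)·4 ≈ 22.6274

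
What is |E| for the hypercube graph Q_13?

The 13-cube has n·2^(n-1) = 13·2^12 = 13·4096 = 53248 edges.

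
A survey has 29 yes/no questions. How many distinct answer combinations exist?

An n-cube has 2^n vertices; for n = 29 that is 2^29 = 536870912.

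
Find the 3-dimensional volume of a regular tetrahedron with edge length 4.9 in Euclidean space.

Volume = (√2/12) · 4.9³ = 13.8651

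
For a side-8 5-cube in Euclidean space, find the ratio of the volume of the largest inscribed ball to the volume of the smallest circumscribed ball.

The radii are 8/2 and 8√5/2, so the volume ratio is (1/√5)^5 = 5^{-5/2} ≈ 0.0178885.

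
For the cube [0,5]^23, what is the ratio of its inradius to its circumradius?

r_in = 5/2 (half the side); r_out = 5√23/2 (half the diagonal). Ratio = 1/√23 ≈ 0.208514.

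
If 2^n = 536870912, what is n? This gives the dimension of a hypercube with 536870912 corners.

Since 2^n = 536870912, we have n = 29.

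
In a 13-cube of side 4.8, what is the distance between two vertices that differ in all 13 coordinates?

Diagonal = √13 · 4.8 ≈ 17.3066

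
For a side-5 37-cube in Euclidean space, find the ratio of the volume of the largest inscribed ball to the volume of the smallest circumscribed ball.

The radii are 5/2 and 5√37/2, so the volume ratio is (1/√37)^37 = 37^{-37/2} ≈ 9.73348e-30.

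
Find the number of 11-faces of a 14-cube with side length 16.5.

Number of 11-faces = C(14,11) · 2^(14-11) = 364 · 8 = 2912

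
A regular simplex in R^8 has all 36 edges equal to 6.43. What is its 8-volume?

V = (6.43^8 / 8!) · √((8+1) / 2^8) ≈ 13.5884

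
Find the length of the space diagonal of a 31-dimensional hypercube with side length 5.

d = √(5² + 5² + ... + 5²) [31 terms] = √(31·5²) = 5√31 ≈ 27.8388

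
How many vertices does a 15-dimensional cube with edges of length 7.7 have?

Number of vertices = 2^15 = 32768.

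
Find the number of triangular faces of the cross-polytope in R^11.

Each 2-face is the convex hull of 3 vertices, one chosen as ±e_i from each of 3 distinct axes: 2^3·C(11,3) = 1320.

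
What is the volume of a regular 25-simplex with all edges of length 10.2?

Volume = 10.2^25 · √(26/2^25) / 25! ≈ 0.000931044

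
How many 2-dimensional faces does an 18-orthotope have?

An n-cube has C(n,k)·2^(n-k) k-faces. Here C(18,2)·2^16 = 153·65536 = 10027008.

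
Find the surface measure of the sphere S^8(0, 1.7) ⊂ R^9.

The surface area of an n-ball is 2π^(n/2) r^(n-1) / Γ(n/2). For n=9, r=1.7: 2070.86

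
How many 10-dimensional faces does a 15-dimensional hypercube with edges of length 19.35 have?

An n-cube has C(n,k)·2^(n-k) k-faces. Here C(15,10)·2^5 = 3003·32 = 96096.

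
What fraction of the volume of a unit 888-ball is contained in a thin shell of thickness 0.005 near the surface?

Shell fraction = 1 - (1-0.005)^888 ≈ 0.988335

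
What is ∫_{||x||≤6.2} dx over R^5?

Volume = π^{5/2}·(6.2)^5/Γ(7/2) ≈ 48223.3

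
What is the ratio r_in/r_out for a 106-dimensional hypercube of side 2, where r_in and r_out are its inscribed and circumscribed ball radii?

r_in = 2/2 (half the side); r_out = 2√106/2 (half the diagonal). Ratio = 1/√106 ≈ 0.0971286.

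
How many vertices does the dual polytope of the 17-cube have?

The 17-dimensional cross-polytope has 2n = 2·17 = 34 vertices.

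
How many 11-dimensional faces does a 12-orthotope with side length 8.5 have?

Choose 11 of 12 axes to span the face (C(12,11) = 12 ways), then fix each of the remaining 1 coordinate at one of its two extreme values (2^1 = 2 ways): 12·2 = 24.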